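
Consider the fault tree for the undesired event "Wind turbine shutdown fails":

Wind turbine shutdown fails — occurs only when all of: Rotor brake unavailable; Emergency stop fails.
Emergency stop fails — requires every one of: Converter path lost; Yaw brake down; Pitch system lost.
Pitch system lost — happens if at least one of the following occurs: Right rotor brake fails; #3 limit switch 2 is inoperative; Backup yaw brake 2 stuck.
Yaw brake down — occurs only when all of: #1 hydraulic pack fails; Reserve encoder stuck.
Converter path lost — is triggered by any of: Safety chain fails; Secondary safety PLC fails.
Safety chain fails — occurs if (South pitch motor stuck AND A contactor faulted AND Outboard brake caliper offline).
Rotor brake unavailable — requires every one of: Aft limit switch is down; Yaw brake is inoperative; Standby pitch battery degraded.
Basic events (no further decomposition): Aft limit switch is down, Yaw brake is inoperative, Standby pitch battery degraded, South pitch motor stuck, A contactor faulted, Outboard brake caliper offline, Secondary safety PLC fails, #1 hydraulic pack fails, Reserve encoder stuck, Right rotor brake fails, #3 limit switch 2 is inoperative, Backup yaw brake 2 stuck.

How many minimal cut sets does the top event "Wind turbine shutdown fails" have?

Rotor brake unavailable [AND]: one cut set from each child combined → 1 × 1 × 1 = 1 cut set(s).
Safety chain fails [AND]: one cut set from each child combined → 1 × 1 × 1 = 1 cut set(s).
Converter path lost [OR]: union of children's cut sets → 2 cut set(s).
Yaw brake down [AND]: one cut set from each child combined → 1 × 1 = 1 cut set(s).
Pitch system lost [OR]: union of children's cut sets → 3 cut set(s).
Emergency stop fails [AND]: one cut set from each child combined → 2 × 1 × 3 = 6 cut set(s).
Wind turbine shutdown fails [AND]: one cut set from each child combined → 1 × 6 = 6 cut set(s).
Minimal cut sets: {#1 hydraulic pack fails, A contactor faulted, Aft limit switch is down, Outboard brake caliper offline, Reserve encoder stuck, Right rotor brake fails, South pitch motor stuck, Standby pitch battery degraded, Yaw brake is inoperative}; {#1 hydraulic pack fails, #3 limit switch 2 is inoperative, A contactor faulted, Aft limit switch is down, Outboard brake caliper offline, Reserve encoder stuck, South pitch motor stuck, Standby pitch battery degraded, Yaw brake is inoperative}; {#1 hydraulic pack fails, A contactor faulted, Aft limit switch is down, Backup yaw brake 2 stuck, Outboard brake caliper offline, Reserve encoder stuck, South pitch motor stuck, Standby pitch battery degraded, Yaw brake is inoperative}; {#1 hydraulic pack fails, Aft limit switch is down, Reserve encoder stuck, Right rotor brake fails, Secondary safety PLC fails, Standby pitch battery degraded, Yaw brake is inoperative}; {#1 hydraulic pack fails, #3 limit switch 2 is inoperative, Aft limit switch is down, Reserve encoder stuck, Secondary safety PLC fails, Standby pitch battery degraded, Yaw brake is inoperative}; {#1 hydraulic pack fails, Aft limit switch is down, Backup yaw brake 2 stuck, Reserve encoder stuck, Secondary safety PLC fails, Standby pitch battery degraded, Yaw brake is inoperative}.

6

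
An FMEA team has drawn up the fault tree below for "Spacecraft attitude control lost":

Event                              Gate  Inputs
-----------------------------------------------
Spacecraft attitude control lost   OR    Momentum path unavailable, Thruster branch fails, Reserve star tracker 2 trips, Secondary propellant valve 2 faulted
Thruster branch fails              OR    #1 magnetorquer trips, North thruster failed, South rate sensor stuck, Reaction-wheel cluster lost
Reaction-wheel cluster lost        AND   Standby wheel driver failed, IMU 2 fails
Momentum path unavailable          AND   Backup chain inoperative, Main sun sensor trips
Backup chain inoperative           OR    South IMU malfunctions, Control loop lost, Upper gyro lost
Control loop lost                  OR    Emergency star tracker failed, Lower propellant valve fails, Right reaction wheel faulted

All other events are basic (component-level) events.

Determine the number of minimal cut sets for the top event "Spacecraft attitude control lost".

Control loop lost [OR]: union of children's cut sets → 3 cut set(s).
Backup chain inoperative [OR]: union of children's cut sets → 5 cut set(s).
Momentum path unavailable [AND]: one cut set from each child combined → 5 × 1 = 5 cut set(s).
Reaction-wheel cluster lost [AND]: one cut set from each child combined → 1 × 1 = 1 cut set(s).
Thruster branch fails [OR]: union of children's cut sets → 4 cut set(s).
Spacecraft attitude control lost [OR]: union of children's cut sets → 11 cut set(s).

11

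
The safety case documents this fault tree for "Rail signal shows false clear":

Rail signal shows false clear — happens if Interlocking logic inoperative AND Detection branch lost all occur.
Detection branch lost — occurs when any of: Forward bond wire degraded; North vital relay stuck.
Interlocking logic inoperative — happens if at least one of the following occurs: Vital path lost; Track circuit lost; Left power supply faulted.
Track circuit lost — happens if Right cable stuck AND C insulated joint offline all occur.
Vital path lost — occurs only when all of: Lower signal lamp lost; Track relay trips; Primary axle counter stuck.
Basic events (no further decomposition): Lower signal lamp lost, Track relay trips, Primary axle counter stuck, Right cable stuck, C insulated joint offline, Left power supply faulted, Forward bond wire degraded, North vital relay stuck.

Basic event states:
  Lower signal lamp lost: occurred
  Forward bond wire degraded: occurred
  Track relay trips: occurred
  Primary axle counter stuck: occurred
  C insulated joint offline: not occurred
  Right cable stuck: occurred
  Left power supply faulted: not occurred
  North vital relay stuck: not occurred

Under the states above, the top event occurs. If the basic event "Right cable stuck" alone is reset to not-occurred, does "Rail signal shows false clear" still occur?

Yes

Counterfactual: set "Right cable stuck" to not occurred.
Vital path lost [AND]: Lower signal lamp lost=occurs, Track relay trips=occurs, Primary axle counter stuck=occurs → all inputs occur → occurs.
Track circuit lost [AND]: Right cable stuck=not, C insulated joint offline=not → not all inputs occur → does not occur.
Interlocking logic inoperative [OR]: Vital path lost=occurs, Track circuit lost=not, Left power supply faulted=not → at least one input occurs → occurs.
Detection branch lost [OR]: Forward bond wire degraded=occurs, North vital relay stuck=not → at least one input occurs → occurs.
Rail signal shows false clear [AND]: Interlocking logic inoperative=occurs, Detection branch lost=occurs → all inputs occur → occurs.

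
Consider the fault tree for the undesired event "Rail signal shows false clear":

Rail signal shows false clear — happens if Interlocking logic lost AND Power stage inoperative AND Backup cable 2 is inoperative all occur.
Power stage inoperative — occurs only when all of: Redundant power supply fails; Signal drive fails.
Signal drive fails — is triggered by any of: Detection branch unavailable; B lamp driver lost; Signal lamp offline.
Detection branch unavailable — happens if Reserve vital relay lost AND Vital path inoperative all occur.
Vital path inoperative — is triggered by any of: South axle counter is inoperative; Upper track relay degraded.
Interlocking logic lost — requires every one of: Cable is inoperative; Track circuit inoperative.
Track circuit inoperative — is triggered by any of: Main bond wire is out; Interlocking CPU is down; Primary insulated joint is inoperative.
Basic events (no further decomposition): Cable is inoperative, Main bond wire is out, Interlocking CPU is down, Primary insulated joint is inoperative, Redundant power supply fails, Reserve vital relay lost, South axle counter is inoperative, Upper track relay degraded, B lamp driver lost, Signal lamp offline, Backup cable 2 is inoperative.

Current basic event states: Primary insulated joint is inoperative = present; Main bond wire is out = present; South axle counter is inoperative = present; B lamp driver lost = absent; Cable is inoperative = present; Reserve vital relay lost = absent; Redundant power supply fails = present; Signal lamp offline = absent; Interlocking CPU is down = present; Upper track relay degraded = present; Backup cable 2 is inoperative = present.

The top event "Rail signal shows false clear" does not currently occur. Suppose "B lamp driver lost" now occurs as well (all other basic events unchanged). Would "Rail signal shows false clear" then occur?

Counterfactual: set "B lamp driver lost" to occurred.
Track circuit inoperative [OR]: Main bond wire is out=occurs, Interlocking CPU is down=occurs, Primary insulated joint is inoperative=occurs → at least one input occurs → occurs.
Interlocking logic lost [AND]: Cable is inoperative=occurs, Track circuit inoperative=occurs → all inputs occur → occurs.
Vital path inoperative [OR]: South axle counter is inoperative=occurs, Upper track relay degraded=occurs → at least one input occurs → occurs.
Detection branch unavailable [AND]: Reserve vital relay lost=not, Vital path inoperative=occurs → not all inputs occur → does not occur.
Signal drive fails [OR]: Detection branch unavailable=not, B lamp driver lost=occurs, Signal lamp offline=not → at least one input occurs → occurs.
Power stage inoperative [AND]: Redundant power supply fails=occurs, Signal drive fails=occurs → all inputs occur → occurs.
Rail signal shows false clear [AND]: Interlocking logic lost=occurs, Power stage inoperative=occurs, Backup cable 2 is inoperative=occurs → all inputs occur → occurs.

Yes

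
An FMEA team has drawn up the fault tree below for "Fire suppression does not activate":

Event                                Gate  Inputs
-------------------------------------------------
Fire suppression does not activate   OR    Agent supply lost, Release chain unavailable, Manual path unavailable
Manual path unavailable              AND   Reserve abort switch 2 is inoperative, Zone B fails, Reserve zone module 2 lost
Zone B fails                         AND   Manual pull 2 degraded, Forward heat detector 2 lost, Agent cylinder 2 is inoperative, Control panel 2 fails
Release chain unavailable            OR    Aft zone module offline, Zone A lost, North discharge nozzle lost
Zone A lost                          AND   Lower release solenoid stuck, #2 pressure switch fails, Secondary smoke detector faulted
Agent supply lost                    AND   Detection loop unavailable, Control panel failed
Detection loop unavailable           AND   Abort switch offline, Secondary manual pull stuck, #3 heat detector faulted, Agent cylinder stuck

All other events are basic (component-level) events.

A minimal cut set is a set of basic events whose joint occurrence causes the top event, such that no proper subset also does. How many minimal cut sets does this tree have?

Detection loop unavailable [AND]: one cut set from each child combined → 1 × 1 × 1 × 1 = 1 cut set(s).
Agent supply lost [AND]: one cut set from each child combined → 1 × 1 = 1 cut set(s).
Zone A lost [AND]: one cut set from each child combined → 1 × 1 × 1 = 1 cut set(s).
Release chain unavailable [OR]: union of children's cut sets → 3 cut set(s).
Zone B fails [AND]: one cut set from each child combined → 1 × 1 × 1 × 1 = 1 cut set(s).
Manual path unavailable [AND]: one cut set from each child combined → 1 × 1 × 1 = 1 cut set(s).
Fire suppression does not activate [OR]: union of children's cut sets → 5 cut set(s).
Minimal cut sets: {#3 heat detector faulted, Abort switch offline, Agent cylinder stuck, Control panel failed, Secondary manual pull stuck}; {Aft zone module offline}; {#2 pressure switch fails, Lower release solenoid stuck, Secondary smoke detector faulted}; {North discharge nozzle lost}; {Agent cylinder 2 is inoperative, Control panel 2 fails, Forward heat detector 2 lost, Manual pull 2 degraded, Reserve abort switch 2 is inoperative, Reserve zone module 2 lost}.

5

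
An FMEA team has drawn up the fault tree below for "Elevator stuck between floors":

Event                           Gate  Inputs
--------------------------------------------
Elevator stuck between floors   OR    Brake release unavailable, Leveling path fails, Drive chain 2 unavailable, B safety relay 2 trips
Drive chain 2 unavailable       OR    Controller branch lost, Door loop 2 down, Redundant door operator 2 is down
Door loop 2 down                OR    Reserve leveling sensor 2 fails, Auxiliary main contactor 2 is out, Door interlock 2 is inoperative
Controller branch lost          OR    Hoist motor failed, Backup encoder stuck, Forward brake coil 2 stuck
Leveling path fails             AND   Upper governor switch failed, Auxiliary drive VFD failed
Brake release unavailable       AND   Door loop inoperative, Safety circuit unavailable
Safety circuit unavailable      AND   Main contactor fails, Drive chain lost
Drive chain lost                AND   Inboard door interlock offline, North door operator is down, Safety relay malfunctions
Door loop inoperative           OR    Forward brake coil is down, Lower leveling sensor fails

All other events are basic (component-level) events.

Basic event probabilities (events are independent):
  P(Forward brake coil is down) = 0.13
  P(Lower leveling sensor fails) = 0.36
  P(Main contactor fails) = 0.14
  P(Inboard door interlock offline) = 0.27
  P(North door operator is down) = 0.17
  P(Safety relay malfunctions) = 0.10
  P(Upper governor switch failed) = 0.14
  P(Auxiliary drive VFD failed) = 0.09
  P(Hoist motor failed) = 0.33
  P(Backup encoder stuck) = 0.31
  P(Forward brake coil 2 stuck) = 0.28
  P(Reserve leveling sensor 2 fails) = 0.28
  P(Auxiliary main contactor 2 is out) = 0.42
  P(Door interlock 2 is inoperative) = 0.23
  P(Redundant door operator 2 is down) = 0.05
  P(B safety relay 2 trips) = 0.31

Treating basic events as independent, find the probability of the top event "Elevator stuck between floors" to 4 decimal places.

P(Door loop inoperative) [OR] = 1 − (1−0.13) × (1−0.36) = 0.443200
P(Drive chain lost) [AND] = 0.27 × 0.17 × 0.10 = 0.004590
P(Safety circuit unavailable) [AND] = 0.14 × 0.004590 = 0.000643
P(Brake release unavailable) [AND] = 0.443200 × 0.000643 = 0.000285
P(Leveling path fails) [AND] = 0.14 × 0.09 = 0.012600
P(Controller branch lost) [OR] = 1 − (1−0.33) × (1−0.31) × (1−0.28) = 0.667144
P(Door loop 2 down) [OR] = 1 − (1−0.28) × (1−0.42) × (1−0.23) = 0.678448
P(Drive chain 2 unavailable) [OR] = 1 − (1−0.667144) × (1−0.678448) × (1−0.05) = 0.898321
P(Elevator stuck between floors) [OR] = 1 − (1−0.000285) × (1−0.012600) × (1−0.898321) × (1−0.31) = 0.930745
Rounded to 4 decimal places: P(Elevator stuck between floors) ≈ 0.9307.

0.9307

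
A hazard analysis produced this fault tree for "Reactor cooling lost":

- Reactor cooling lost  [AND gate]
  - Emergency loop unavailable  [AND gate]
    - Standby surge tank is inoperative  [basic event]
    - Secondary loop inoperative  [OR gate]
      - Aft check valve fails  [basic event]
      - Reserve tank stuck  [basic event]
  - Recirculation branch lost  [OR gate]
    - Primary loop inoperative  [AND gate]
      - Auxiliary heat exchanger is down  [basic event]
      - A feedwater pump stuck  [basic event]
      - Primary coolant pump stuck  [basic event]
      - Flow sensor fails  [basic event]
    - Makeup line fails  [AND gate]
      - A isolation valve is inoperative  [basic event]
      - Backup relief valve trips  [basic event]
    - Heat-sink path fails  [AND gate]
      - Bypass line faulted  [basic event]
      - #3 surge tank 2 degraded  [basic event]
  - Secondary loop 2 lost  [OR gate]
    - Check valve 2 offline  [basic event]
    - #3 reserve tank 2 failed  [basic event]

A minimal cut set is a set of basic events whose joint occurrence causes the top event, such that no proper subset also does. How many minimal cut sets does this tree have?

12

Secondary loop inoperative [OR]: union of children's cut sets → 2 cut set(s).
Emergency loop unavailable [AND]: one cut set from each child combined → 1 × 2 = 2 cut set(s).
Primary loop inoperative [AND]: one cut set from each child combined → 1 × 1 × 1 × 1 = 1 cut set(s).
Makeup line fails [AND]: one cut set from each child combined → 1 × 1 = 1 cut set(s).
Heat-sink path fails [AND]: one cut set from each child combined → 1 × 1 = 1 cut set(s).
Recirculation branch lost [OR]: union of children's cut sets → 3 cut set(s).
Secondary loop 2 lost [OR]: union of children's cut sets → 2 cut set(s).
Reactor cooling lost [AND]: one cut set from each child combined → 2 × 3 × 2 = 12 cut set(s).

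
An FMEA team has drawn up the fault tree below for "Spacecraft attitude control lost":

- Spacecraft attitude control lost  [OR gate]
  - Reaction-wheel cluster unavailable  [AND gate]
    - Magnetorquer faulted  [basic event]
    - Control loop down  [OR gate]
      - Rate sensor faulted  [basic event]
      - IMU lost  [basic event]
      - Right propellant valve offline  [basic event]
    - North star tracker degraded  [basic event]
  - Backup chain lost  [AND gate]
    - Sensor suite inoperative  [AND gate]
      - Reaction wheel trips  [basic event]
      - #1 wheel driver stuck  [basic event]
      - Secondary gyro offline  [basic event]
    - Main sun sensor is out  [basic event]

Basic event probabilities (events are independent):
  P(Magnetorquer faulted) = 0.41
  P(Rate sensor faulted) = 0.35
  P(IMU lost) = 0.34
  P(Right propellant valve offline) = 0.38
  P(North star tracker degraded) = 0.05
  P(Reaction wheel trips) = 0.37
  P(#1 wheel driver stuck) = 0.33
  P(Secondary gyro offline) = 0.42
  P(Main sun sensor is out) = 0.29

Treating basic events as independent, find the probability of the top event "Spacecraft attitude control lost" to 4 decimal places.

0.0297

P(Control loop down) [OR] = 1 − (1−0.35) × (1−0.34) × (1−0.38) = 0.734020
P(Reaction-wheel cluster unavailable) [AND] = 0.41 × 0.734020 × 0.05 = 0.015047
P(Sensor suite inoperative) [AND] = 0.37 × 0.33 × 0.42 = 0.051282
P(Backup chain lost) [AND] = 0.051282 × 0.29 = 0.014872
P(Spacecraft attitude control lost) [OR] = 1 − (1−0.015047) × (1−0.014872) = 0.029695
Rounded to 4 decimal places: P(Spacecraft attitude control lost) ≈ 0.0297.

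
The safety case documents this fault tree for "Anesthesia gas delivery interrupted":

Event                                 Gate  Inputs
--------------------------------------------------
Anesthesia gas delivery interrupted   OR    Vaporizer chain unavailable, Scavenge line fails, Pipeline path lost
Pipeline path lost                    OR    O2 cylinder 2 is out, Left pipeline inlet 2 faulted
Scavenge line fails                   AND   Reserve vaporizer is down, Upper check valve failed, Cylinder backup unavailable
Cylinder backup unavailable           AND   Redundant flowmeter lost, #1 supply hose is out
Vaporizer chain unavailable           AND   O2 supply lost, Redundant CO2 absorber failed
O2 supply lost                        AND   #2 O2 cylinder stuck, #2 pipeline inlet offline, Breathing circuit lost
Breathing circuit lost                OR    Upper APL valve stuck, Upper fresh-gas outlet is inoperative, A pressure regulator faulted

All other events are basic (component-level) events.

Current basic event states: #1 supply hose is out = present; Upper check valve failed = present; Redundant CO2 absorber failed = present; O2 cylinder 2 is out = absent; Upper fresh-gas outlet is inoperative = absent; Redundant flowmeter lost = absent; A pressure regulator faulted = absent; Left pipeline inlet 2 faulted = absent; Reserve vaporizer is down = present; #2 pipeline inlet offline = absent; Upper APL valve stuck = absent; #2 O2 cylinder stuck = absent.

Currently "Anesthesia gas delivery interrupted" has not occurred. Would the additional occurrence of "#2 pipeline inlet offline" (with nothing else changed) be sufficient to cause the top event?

No

Counterfactual: set "#2 pipeline inlet offline" to occurred.
Breathing circuit lost [OR]: Upper APL valve stuck=not, Upper fresh-gas outlet is inoperative=not, A pressure regulator faulted=not → no input occurs → does not occur.
O2 supply lost [AND]: #2 O2 cylinder stuck=not, #2 pipeline inlet offline=occurs, Breathing circuit lost=not → not all inputs occur → does not occur.
Vaporizer chain unavailable [AND]: O2 supply lost=not, Redundant CO2 absorber failed=occurs → not all inputs occur → does not occur.
Cylinder backup unavailable [AND]: Redundant flowmeter lost=not, #1 supply hose is out=occurs → not all inputs occur → does not occur.
Scavenge line fails [AND]: Reserve vaporizer is down=occurs, Upper check valve failed=occurs, Cylinder backup unavailable=not → not all inputs occur → does not occur.
Pipeline path lost [OR]: O2 cylinder 2 is out=not, Left pipeline inlet 2 faulted=not → no input occurs → does not occur.
Anesthesia gas delivery interrupted [OR]: Vaporizer chain unavailable=not, Scavenge line fails=not, Pipeline path lost=not → no input occurs → does not occur.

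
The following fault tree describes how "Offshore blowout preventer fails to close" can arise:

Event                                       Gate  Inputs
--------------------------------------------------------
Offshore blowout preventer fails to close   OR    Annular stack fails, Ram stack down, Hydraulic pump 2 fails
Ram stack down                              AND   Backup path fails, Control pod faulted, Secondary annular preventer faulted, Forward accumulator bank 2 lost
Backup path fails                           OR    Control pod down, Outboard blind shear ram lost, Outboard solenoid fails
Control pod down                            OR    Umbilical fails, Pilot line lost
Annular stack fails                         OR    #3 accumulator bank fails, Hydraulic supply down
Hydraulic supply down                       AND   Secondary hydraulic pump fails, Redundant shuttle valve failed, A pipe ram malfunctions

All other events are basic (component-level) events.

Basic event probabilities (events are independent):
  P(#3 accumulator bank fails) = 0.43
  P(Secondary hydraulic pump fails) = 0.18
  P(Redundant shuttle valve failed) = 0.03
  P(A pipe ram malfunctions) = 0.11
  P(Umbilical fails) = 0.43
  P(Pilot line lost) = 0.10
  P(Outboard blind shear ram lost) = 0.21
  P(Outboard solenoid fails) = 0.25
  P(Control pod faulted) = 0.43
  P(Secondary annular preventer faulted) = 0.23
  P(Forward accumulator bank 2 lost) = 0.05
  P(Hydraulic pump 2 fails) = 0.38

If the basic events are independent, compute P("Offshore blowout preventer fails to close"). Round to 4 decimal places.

0.6480

P(Hydraulic supply down) [AND] = 0.18 × 0.03 × 0.11 = 0.000594
P(Annular stack fails) [OR] = 1 − (1−0.43) × (1−0.000594) = 0.430339
P(Control pod down) [OR] = 1 − (1−0.43) × (1−0.10) = 0.487000
P(Backup path fails) [OR] = 1 − (1−0.487000) × (1−0.21) × (1−0.25) = 0.696048
P(Ram stack down) [AND] = 0.696048 × 0.43 × 0.23 × 0.05 = 0.003442
P(Offshore blowout preventer fails to close) [OR] = 1 − (1−0.430339) × (1−0.003442) × (1−0.38) = 0.648026
Rounded to 4 decimal places: P(Offshore blowout preventer fails to close) ≈ 0.6480.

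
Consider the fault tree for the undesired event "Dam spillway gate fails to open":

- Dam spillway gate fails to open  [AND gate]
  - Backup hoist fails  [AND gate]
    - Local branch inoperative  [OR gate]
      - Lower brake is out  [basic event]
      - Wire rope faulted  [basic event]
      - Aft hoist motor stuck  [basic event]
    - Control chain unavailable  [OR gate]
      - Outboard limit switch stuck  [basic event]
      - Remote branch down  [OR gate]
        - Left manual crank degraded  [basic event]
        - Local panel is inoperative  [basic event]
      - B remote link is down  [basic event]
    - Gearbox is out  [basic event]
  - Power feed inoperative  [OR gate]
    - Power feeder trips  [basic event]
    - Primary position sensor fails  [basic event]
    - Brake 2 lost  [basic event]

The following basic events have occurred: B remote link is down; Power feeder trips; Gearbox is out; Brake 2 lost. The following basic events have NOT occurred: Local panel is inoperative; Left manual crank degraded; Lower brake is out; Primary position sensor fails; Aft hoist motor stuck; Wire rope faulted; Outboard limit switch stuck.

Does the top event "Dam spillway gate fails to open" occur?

Local branch inoperative [OR]: Lower brake is out=not, Wire rope faulted=not, Aft hoist motor stuck=not → no input occurs → does not occur.
Remote branch down [OR]: Left manual crank degraded=not, Local panel is inoperative=not → no input occurs → does not occur.
Control chain unavailable [OR]: Outboard limit switch stuck=not, Remote branch down=not, B remote link is down=occurs → at least one input occurs → occurs.
Backup hoist fails [AND]: Local branch inoperative=not, Control chain unavailable=occurs, Gearbox is out=occurs → not all inputs occur → does not occur.
Power feed inoperative [OR]: Power feeder trips=occurs, Primary position sensor fails=not, Brake 2 lost=occurs → at least one input occurs → occurs.
Dam spillway gate fails to open [AND]: Backup hoist fails=not, Power feed inoperative=occurs → not all inputs occur → does not occur.

No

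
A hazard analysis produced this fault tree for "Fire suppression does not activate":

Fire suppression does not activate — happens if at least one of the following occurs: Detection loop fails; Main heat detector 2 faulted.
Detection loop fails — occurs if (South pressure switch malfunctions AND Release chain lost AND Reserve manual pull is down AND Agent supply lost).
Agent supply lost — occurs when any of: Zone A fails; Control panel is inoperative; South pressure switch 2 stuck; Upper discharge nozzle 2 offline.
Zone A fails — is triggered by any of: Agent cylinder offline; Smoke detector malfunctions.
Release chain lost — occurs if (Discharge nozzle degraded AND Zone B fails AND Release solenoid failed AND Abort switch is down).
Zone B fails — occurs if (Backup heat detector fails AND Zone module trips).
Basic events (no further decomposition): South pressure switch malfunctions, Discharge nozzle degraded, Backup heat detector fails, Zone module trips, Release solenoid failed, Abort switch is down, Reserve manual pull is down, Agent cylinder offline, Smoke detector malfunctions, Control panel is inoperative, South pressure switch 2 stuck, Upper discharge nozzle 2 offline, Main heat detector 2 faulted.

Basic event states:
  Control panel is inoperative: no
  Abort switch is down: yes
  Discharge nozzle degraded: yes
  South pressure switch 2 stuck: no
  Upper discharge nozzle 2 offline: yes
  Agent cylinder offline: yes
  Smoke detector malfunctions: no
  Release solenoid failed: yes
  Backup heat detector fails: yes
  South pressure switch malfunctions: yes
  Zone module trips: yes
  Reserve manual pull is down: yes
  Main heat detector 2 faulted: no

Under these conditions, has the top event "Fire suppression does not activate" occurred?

Yes

Zone B fails [AND]: Backup heat detector fails=occurs, Zone module trips=occurs → all inputs occur → occurs.
Release chain lost [AND]: Discharge nozzle degraded=occurs, Zone B fails=occurs, Release solenoid failed=occurs, Abort switch is down=occurs → all inputs occur → occurs.
Zone A fails [OR]: Agent cylinder offline=occurs, Smoke detector malfunctions=not → at least one input occurs → occurs.
Agent supply lost [OR]: Zone A fails=occurs, Control panel is inoperative=not, South pressure switch 2 stuck=not, Upper discharge nozzle 2 offline=occurs → at least one input occurs → occurs.
Detection loop fails [AND]: South pressure switch malfunctions=occurs, Release chain lost=occurs, Reserve manual pull is down=occurs, Agent supply lost=occurs → all inputs occur → occurs.
Fire suppression does not activate [OR]: Detection loop fails=occurs, Main heat detector 2 faulted=not → at least one input occurs → occurs.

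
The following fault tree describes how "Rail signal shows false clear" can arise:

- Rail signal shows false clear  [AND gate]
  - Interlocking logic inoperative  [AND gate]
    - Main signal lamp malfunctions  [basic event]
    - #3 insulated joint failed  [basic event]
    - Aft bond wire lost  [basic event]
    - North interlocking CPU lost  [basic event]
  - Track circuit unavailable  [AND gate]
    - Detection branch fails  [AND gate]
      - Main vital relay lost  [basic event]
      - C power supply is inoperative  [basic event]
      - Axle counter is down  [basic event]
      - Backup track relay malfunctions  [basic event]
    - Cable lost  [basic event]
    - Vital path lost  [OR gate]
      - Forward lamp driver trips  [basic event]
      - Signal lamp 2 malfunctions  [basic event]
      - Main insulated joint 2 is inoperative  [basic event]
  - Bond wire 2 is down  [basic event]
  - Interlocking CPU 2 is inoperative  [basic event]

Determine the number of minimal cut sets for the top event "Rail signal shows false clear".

3

Interlocking logic inoperative [AND]: one cut set from each child combined → 1 × 1 × 1 × 1 = 1 cut set(s).
Detection branch fails [AND]: one cut set from each child combined → 1 × 1 × 1 × 1 = 1 cut set(s).
Vital path lost [OR]: union of children's cut sets → 3 cut set(s).
Track circuit unavailable [AND]: one cut set from each child combined → 1 × 1 × 3 = 3 cut set(s).
Rail signal shows false clear [AND]: one cut set from each child combined → 1 × 3 × 1 × 1 = 3 cut set(s).
Minimal cut sets: {#3 insulated joint failed, Aft bond wire lost, Axle counter is down, Backup track relay malfunctions, Bond wire 2 is down, C power supply is inoperative, Cable lost, Forward lamp driver trips, Interlocking CPU 2 is inoperative, Main signal lamp malfunctions, Main vital relay lost, North interlocking CPU lost}; {#3 insulated joint failed, Aft bond wire lost, Axle counter is down, Backup track relay malfunctions, Bond wire 2 is down, C power supply is inoperative, Cable lost, Interlocking CPU 2 is inoperative, Main signal lamp malfunctions, Main vital relay lost, North interlocking CPU lost, Signal lamp 2 malfunctions}; {#3 insulated joint failed, Aft bond wire lost, Axle counter is down, Backup track relay malfunctions, Bond wire 2 is down, C power supply is inoperative, Cable lost, Interlocking CPU 2 is inoperative, Main insulated joint 2 is inoperative, Main signal lamp malfunctions, Main vital relay lost, North interlocking CPU lost}.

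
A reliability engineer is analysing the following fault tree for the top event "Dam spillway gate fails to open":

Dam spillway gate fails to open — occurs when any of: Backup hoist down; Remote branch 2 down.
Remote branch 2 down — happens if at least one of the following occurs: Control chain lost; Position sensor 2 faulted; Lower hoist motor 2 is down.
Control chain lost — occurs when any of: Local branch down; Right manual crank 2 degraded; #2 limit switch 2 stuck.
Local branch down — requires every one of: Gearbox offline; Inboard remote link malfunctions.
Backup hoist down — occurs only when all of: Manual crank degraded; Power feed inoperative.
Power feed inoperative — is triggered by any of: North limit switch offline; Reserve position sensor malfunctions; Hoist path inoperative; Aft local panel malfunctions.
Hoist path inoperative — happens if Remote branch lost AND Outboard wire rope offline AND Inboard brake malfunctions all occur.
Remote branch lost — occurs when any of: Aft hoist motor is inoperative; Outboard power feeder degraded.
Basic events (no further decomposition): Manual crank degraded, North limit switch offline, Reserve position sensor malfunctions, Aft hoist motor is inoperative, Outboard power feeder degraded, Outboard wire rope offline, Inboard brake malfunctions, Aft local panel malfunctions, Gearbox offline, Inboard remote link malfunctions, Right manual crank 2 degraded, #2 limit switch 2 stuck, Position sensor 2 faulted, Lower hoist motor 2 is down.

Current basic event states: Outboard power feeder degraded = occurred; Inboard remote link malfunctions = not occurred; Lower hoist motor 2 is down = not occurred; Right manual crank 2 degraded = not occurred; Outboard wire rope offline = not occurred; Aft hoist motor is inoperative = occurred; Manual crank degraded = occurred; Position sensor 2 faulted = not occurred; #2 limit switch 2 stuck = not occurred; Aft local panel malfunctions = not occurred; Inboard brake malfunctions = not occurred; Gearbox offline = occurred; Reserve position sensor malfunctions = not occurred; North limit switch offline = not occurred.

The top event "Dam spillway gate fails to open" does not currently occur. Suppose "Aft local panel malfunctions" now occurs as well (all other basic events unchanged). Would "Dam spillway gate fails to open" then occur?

Yes

Counterfactual: set "Aft local panel malfunctions" to occurred.
Remote branch lost [OR]: Aft hoist motor is inoperative=occurs, Outboard power feeder degraded=occurs → at least one input occurs → occurs.
Hoist path inoperative [AND]: Remote branch lost=occurs, Outboard wire rope offline=not, Inboard brake malfunctions=not → not all inputs occur → does not occur.
Power feed inoperative [OR]: North limit switch offline=not, Reserve position sensor malfunctions=not, Hoist path inoperative=not, Aft local panel malfunctions=occurs → at least one input occurs → occurs.
Backup hoist down [AND]: Manual crank degraded=occurs, Power feed inoperative=occurs → all inputs occur → occurs.
Local branch down [AND]: Gearbox offline=occurs, Inboard remote link malfunctions=not → not all inputs occur → does not occur.
Control chain lost [OR]: Local branch down=not, Right manual crank 2 degraded=not, #2 limit switch 2 stuck=not → no input occurs → does not occur.
Remote branch 2 down [OR]: Control chain lost=not, Position sensor 2 faulted=not, Lower hoist motor 2 is down=not → no input occurs → does not occur.
Dam spillway gate fails to open [OR]: Backup hoist down=occurs, Remote branch 2 down=not → at least one input occurs → occurs.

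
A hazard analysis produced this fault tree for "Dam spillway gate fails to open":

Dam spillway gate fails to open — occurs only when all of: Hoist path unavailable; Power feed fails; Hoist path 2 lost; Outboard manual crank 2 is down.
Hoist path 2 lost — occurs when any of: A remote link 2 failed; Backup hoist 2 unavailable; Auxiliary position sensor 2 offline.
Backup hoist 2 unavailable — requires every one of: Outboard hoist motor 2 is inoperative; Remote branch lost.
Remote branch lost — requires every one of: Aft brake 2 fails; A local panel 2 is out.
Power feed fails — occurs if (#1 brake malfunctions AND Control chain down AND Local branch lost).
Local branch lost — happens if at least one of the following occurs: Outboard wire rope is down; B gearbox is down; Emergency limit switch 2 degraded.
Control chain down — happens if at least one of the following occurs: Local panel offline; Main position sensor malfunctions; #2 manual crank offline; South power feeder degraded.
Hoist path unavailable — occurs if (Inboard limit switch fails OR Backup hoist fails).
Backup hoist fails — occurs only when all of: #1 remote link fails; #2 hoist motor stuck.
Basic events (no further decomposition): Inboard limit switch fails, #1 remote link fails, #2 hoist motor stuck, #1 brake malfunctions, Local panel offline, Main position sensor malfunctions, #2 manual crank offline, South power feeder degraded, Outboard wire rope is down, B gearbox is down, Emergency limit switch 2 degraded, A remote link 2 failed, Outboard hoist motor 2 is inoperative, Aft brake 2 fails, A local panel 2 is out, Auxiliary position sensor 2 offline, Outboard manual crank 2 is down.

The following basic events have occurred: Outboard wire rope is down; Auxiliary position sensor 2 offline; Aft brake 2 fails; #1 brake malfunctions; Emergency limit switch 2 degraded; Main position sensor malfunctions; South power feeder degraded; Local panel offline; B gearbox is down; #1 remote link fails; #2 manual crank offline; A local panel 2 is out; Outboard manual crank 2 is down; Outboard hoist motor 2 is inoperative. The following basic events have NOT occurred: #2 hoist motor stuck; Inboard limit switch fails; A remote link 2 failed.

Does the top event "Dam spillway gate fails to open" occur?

Backup hoist fails [AND]: #1 remote link fails=occurs, #2 hoist motor stuck=not → not all inputs occur → does not occur.
Hoist path unavailable [OR]: Inboard limit switch fails=not, Backup hoist fails=not → no input occurs → does not occur.
Control chain down [OR]: Local panel offline=occurs, Main position sensor malfunctions=occurs, #2 manual crank offline=occurs, South power feeder degraded=occurs → at least one input occurs → occurs.
Local branch lost [OR]: Outboard wire rope is down=occurs, B gearbox is down=occurs, Emergency limit switch 2 degraded=occurs → at least one input occurs → occurs.
Power feed fails [AND]: #1 brake malfunctions=occurs, Control chain down=occurs, Local branch lost=occurs → all inputs occur → occurs.
Remote branch lost [AND]: Aft brake 2 fails=occurs, A local panel 2 is out=occurs → all inputs occur → occurs.
Backup hoist 2 unavailable [AND]: Outboard hoist motor 2 is inoperative=occurs, Remote branch lost=occurs → all inputs occur → occurs.
Hoist path 2 lost [OR]: A remote link 2 failed=not, Backup hoist 2 unavailable=occurs, Auxiliary position sensor 2 offline=occurs → at least one input occurs → occurs.
Dam spillway gate fails to open [AND]: Hoist path unavailable=not, Power feed fails=occurs, Hoist path 2 lost=occurs, Outboard manual crank 2 is down=occurs → not all inputs occur → does not occur.

No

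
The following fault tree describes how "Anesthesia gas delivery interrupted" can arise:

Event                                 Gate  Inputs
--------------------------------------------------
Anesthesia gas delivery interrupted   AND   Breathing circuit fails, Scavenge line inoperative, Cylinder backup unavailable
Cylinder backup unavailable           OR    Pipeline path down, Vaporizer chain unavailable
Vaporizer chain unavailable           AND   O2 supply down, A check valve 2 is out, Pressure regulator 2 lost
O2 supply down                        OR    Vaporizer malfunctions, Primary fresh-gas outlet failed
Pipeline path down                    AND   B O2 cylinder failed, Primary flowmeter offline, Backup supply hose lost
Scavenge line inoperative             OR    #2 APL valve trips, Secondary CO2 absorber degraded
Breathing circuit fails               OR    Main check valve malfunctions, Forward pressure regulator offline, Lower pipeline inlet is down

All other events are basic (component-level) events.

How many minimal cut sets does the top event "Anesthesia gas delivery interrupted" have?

18

Breathing circuit fails [OR]: union of children's cut sets → 3 cut set(s).
Scavenge line inoperative [OR]: union of children's cut sets → 2 cut set(s).
Pipeline path down [AND]: one cut set from each child combined → 1 × 1 × 1 = 1 cut set(s).
O2 supply down [OR]: union of children's cut sets → 2 cut set(s).
Vaporizer chain unavailable [AND]: one cut set from each child combined → 2 × 1 × 1 = 2 cut set(s).
Cylinder backup unavailable [OR]: union of children's cut sets → 3 cut set(s).
Anesthesia gas delivery interrupted [AND]: one cut set from each child combined → 3 × 2 × 3 = 18 cut set(s).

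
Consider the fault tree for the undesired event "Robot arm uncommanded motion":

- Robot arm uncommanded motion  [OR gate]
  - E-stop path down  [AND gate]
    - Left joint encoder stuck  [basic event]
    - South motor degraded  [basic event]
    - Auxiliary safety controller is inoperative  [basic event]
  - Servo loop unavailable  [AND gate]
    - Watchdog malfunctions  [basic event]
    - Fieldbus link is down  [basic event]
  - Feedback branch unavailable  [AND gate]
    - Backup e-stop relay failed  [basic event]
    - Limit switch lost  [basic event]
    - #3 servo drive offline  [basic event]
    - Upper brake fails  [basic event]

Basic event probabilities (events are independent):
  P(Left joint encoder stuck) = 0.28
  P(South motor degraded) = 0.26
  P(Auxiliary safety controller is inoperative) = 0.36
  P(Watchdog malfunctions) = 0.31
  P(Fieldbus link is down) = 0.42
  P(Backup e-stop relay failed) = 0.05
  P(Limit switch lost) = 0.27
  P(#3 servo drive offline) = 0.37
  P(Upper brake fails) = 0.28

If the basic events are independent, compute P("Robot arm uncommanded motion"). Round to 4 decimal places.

P(E-stop path down) [AND] = 0.28 × 0.26 × 0.36 = 0.026208
P(Servo loop unavailable) [AND] = 0.31 × 0.42 = 0.130200
P(Feedback branch unavailable) [AND] = 0.05 × 0.27 × 0.37 × 0.28 = 0.001399
P(Robot arm uncommanded motion) [OR] = 1 − (1−0.026208) × (1−0.130200) × (1−0.001399) = 0.154181
Rounded to 4 decimal places: P(Robot arm uncommanded motion) ≈ 0.1542.

0.1542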